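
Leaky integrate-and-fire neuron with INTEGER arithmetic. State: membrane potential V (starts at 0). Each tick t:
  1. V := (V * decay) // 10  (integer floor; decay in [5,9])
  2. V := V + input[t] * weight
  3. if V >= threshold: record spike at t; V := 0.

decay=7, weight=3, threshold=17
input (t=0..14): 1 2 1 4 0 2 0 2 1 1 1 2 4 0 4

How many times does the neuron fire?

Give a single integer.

t=0: input=1 -> V=3
t=1: input=2 -> V=8
t=2: input=1 -> V=8
t=3: input=4 -> V=0 FIRE
t=4: input=0 -> V=0
t=5: input=2 -> V=6
t=6: input=0 -> V=4
t=7: input=2 -> V=8
t=8: input=1 -> V=8
t=9: input=1 -> V=8
t=10: input=1 -> V=8
t=11: input=2 -> V=11
t=12: input=4 -> V=0 FIRE
t=13: input=0 -> V=0
t=14: input=4 -> V=12

Answer: 2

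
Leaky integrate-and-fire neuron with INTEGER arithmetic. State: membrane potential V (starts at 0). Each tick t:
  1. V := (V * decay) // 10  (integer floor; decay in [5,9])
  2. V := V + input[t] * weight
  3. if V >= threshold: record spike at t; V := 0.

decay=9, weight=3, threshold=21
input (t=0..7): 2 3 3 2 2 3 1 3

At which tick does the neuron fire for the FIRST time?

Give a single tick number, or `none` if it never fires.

t=0: input=2 -> V=6
t=1: input=3 -> V=14
t=2: input=3 -> V=0 FIRE
t=3: input=2 -> V=6
t=4: input=2 -> V=11
t=5: input=3 -> V=18
t=6: input=1 -> V=19
t=7: input=3 -> V=0 FIRE

Answer: 2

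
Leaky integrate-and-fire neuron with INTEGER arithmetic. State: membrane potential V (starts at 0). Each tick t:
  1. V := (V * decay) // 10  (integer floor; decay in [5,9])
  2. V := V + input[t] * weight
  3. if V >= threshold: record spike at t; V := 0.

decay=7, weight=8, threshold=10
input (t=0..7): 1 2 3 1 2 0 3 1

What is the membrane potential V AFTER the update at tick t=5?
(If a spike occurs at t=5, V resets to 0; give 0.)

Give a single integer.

t=0: input=1 -> V=8
t=1: input=2 -> V=0 FIRE
t=2: input=3 -> V=0 FIRE
t=3: input=1 -> V=8
t=4: input=2 -> V=0 FIRE
t=5: input=0 -> V=0
t=6: input=3 -> V=0 FIRE
t=7: input=1 -> V=8

Answer: 0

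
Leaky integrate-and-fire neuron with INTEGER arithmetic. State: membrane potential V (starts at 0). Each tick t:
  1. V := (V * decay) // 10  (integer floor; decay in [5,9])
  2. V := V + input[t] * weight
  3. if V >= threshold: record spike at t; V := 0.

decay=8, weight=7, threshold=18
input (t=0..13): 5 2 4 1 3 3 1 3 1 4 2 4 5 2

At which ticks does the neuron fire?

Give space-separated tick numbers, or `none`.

t=0: input=5 -> V=0 FIRE
t=1: input=2 -> V=14
t=2: input=4 -> V=0 FIRE
t=3: input=1 -> V=7
t=4: input=3 -> V=0 FIRE
t=5: input=3 -> V=0 FIRE
t=6: input=1 -> V=7
t=7: input=3 -> V=0 FIRE
t=8: input=1 -> V=7
t=9: input=4 -> V=0 FIRE
t=10: input=2 -> V=14
t=11: input=4 -> V=0 FIRE
t=12: input=5 -> V=0 FIRE
t=13: input=2 -> V=14

Answer: 0 2 4 5 7 9 11 12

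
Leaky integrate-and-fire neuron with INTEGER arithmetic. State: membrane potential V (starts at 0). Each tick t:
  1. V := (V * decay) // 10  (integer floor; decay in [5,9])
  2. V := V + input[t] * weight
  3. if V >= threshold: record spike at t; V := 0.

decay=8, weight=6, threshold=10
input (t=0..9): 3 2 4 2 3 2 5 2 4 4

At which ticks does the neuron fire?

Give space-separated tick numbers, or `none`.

Answer: 0 1 2 3 4 5 6 7 8 9

Derivation:
t=0: input=3 -> V=0 FIRE
t=1: input=2 -> V=0 FIRE
t=2: input=4 -> V=0 FIRE
t=3: input=2 -> V=0 FIRE
t=4: input=3 -> V=0 FIRE
t=5: input=2 -> V=0 FIRE
t=6: input=5 -> V=0 FIRE
t=7: input=2 -> V=0 FIRE
t=8: input=4 -> V=0 FIRE
t=9: input=4 -> V=0 FIRE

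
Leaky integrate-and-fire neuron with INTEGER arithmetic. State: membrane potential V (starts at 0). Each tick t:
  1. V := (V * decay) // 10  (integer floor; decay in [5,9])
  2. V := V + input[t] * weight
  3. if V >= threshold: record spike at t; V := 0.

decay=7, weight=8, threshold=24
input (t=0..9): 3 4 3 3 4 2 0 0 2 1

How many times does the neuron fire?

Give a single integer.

t=0: input=3 -> V=0 FIRE
t=1: input=4 -> V=0 FIRE
t=2: input=3 -> V=0 FIRE
t=3: input=3 -> V=0 FIRE
t=4: input=4 -> V=0 FIRE
t=5: input=2 -> V=16
t=6: input=0 -> V=11
t=7: input=0 -> V=7
t=8: input=2 -> V=20
t=9: input=1 -> V=22

Answer: 5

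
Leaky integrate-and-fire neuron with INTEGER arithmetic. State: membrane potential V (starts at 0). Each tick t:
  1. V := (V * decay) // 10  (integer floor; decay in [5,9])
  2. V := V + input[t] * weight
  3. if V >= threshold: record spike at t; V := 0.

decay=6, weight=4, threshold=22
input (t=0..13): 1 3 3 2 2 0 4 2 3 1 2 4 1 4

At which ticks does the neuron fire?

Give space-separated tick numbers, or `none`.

t=0: input=1 -> V=4
t=1: input=3 -> V=14
t=2: input=3 -> V=20
t=3: input=2 -> V=20
t=4: input=2 -> V=20
t=5: input=0 -> V=12
t=6: input=4 -> V=0 FIRE
t=7: input=2 -> V=8
t=8: input=3 -> V=16
t=9: input=1 -> V=13
t=10: input=2 -> V=15
t=11: input=4 -> V=0 FIRE
t=12: input=1 -> V=4
t=13: input=4 -> V=18

Answer: 6 11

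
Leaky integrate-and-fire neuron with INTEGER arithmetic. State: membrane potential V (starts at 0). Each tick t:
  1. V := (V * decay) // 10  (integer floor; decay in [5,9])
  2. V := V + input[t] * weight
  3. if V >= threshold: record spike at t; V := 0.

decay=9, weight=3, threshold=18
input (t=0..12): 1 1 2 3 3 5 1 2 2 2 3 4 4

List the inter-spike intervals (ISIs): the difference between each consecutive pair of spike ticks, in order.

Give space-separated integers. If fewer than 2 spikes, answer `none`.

Answer: 2 5 2

Derivation:
t=0: input=1 -> V=3
t=1: input=1 -> V=5
t=2: input=2 -> V=10
t=3: input=3 -> V=0 FIRE
t=4: input=3 -> V=9
t=5: input=5 -> V=0 FIRE
t=6: input=1 -> V=3
t=7: input=2 -> V=8
t=8: input=2 -> V=13
t=9: input=2 -> V=17
t=10: input=3 -> V=0 FIRE
t=11: input=4 -> V=12
t=12: input=4 -> V=0 FIRE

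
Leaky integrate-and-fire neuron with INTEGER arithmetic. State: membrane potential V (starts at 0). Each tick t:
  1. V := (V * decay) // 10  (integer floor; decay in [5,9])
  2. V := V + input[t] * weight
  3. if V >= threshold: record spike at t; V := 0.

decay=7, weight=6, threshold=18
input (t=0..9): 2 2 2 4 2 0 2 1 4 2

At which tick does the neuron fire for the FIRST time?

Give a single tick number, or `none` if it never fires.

Answer: 1

Derivation:
t=0: input=2 -> V=12
t=1: input=2 -> V=0 FIRE
t=2: input=2 -> V=12
t=3: input=4 -> V=0 FIRE
t=4: input=2 -> V=12
t=5: input=0 -> V=8
t=6: input=2 -> V=17
t=7: input=1 -> V=17
t=8: input=4 -> V=0 FIRE
t=9: input=2 -> V=12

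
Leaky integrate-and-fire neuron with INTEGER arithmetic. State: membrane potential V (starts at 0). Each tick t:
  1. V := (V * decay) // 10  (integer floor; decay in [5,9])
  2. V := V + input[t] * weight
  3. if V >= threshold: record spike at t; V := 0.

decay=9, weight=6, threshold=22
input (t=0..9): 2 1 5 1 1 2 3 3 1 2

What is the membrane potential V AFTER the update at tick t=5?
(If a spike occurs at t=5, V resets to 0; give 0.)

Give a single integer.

Answer: 21

Derivation:
t=0: input=2 -> V=12
t=1: input=1 -> V=16
t=2: input=5 -> V=0 FIRE
t=3: input=1 -> V=6
t=4: input=1 -> V=11
t=5: input=2 -> V=21
t=6: input=3 -> V=0 FIRE
t=7: input=3 -> V=18
t=8: input=1 -> V=0 FIRE
t=9: input=2 -> V=12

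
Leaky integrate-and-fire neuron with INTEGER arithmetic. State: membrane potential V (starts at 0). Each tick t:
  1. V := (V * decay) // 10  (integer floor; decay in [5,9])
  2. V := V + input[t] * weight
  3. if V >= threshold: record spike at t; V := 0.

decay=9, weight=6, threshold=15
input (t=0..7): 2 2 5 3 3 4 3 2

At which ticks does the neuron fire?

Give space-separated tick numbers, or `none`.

t=0: input=2 -> V=12
t=1: input=2 -> V=0 FIRE
t=2: input=5 -> V=0 FIRE
t=3: input=3 -> V=0 FIRE
t=4: input=3 -> V=0 FIRE
t=5: input=4 -> V=0 FIRE
t=6: input=3 -> V=0 FIRE
t=7: input=2 -> V=12

Answer: 1 2 3 4 5 6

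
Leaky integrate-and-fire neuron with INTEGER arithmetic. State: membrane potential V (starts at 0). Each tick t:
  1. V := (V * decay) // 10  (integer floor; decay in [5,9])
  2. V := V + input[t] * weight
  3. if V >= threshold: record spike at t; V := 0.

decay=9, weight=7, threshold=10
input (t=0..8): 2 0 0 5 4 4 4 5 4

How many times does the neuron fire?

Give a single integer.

Answer: 7

Derivation:
t=0: input=2 -> V=0 FIRE
t=1: input=0 -> V=0
t=2: input=0 -> V=0
t=3: input=5 -> V=0 FIRE
t=4: input=4 -> V=0 FIRE
t=5: input=4 -> V=0 FIRE
t=6: input=4 -> V=0 FIRE
t=7: input=5 -> V=0 FIRE
t=8: input=4 -> V=0 FIRE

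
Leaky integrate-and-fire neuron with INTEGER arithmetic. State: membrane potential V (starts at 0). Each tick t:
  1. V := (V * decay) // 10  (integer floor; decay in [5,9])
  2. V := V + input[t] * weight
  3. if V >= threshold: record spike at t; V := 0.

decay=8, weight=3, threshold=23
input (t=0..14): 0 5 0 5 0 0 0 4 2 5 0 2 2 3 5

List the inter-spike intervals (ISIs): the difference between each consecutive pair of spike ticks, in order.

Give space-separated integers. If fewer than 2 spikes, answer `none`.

t=0: input=0 -> V=0
t=1: input=5 -> V=15
t=2: input=0 -> V=12
t=3: input=5 -> V=0 FIRE
t=4: input=0 -> V=0
t=5: input=0 -> V=0
t=6: input=0 -> V=0
t=7: input=4 -> V=12
t=8: input=2 -> V=15
t=9: input=5 -> V=0 FIRE
t=10: input=0 -> V=0
t=11: input=2 -> V=6
t=12: input=2 -> V=10
t=13: input=3 -> V=17
t=14: input=5 -> V=0 FIRE

Answer: 6 5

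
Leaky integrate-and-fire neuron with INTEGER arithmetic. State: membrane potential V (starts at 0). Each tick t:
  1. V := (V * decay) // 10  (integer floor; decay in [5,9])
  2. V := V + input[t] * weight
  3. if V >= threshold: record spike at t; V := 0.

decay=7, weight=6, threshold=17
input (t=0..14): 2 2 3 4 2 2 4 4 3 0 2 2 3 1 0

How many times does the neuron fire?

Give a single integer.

Answer: 9

Derivation:
t=0: input=2 -> V=12
t=1: input=2 -> V=0 FIRE
t=2: input=3 -> V=0 FIRE
t=3: input=4 -> V=0 FIRE
t=4: input=2 -> V=12
t=5: input=2 -> V=0 FIRE
t=6: input=4 -> V=0 FIRE
t=7: input=4 -> V=0 FIRE
t=8: input=3 -> V=0 FIRE
t=9: input=0 -> V=0
t=10: input=2 -> V=12
t=11: input=2 -> V=0 FIRE
t=12: input=3 -> V=0 FIRE
t=13: input=1 -> V=6
t=14: input=0 -> V=4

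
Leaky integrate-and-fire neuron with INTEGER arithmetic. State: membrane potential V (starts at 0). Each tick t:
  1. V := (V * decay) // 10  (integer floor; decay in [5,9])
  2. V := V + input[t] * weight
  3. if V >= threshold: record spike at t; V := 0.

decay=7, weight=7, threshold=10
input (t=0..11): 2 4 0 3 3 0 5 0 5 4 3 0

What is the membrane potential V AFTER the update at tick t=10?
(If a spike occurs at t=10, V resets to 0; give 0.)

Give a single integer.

t=0: input=2 -> V=0 FIRE
t=1: input=4 -> V=0 FIRE
t=2: input=0 -> V=0
t=3: input=3 -> V=0 FIRE
t=4: input=3 -> V=0 FIRE
t=5: input=0 -> V=0
t=6: input=5 -> V=0 FIRE
t=7: input=0 -> V=0
t=8: input=5 -> V=0 FIRE
t=9: input=4 -> V=0 FIRE
t=10: input=3 -> V=0 FIRE
t=11: input=0 -> V=0

Answer: 0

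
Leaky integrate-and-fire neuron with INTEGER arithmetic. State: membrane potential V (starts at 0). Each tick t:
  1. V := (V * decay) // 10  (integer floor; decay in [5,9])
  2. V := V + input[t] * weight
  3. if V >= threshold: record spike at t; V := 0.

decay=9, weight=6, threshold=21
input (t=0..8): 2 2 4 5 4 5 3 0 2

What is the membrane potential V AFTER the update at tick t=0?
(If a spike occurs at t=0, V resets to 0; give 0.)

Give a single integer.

Answer: 12

Derivation:
t=0: input=2 -> V=12
t=1: input=2 -> V=0 FIRE
t=2: input=4 -> V=0 FIRE
t=3: input=5 -> V=0 FIRE
t=4: input=4 -> V=0 FIRE
t=5: input=5 -> V=0 FIRE
t=6: input=3 -> V=18
t=7: input=0 -> V=16
t=8: input=2 -> V=0 FIRE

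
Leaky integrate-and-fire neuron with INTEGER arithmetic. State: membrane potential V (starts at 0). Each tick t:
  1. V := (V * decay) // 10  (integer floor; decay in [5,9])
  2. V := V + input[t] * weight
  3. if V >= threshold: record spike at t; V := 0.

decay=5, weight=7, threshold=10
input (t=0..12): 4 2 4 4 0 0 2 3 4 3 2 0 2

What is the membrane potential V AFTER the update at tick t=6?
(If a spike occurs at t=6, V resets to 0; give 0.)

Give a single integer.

Answer: 0

Derivation:
t=0: input=4 -> V=0 FIRE
t=1: input=2 -> V=0 FIRE
t=2: input=4 -> V=0 FIRE
t=3: input=4 -> V=0 FIRE
t=4: input=0 -> V=0
t=5: input=0 -> V=0
t=6: input=2 -> V=0 FIRE
t=7: input=3 -> V=0 FIRE
t=8: input=4 -> V=0 FIRE
t=9: input=3 -> V=0 FIRE
t=10: input=2 -> V=0 FIRE
t=11: input=0 -> V=0
t=12: input=2 -> V=0 FIRE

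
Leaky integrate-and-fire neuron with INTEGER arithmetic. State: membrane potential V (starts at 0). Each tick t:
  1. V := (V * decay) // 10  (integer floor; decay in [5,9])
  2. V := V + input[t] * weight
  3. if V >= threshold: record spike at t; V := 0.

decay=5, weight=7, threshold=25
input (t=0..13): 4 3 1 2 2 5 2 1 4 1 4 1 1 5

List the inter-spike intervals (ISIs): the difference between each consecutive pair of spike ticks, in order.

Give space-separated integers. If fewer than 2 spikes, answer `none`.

Answer: 4 1 3 2 3

Derivation:
t=0: input=4 -> V=0 FIRE
t=1: input=3 -> V=21
t=2: input=1 -> V=17
t=3: input=2 -> V=22
t=4: input=2 -> V=0 FIRE
t=5: input=5 -> V=0 FIRE
t=6: input=2 -> V=14
t=7: input=1 -> V=14
t=8: input=4 -> V=0 FIRE
t=9: input=1 -> V=7
t=10: input=4 -> V=0 FIRE
t=11: input=1 -> V=7
t=12: input=1 -> V=10
t=13: input=5 -> V=0 FIRE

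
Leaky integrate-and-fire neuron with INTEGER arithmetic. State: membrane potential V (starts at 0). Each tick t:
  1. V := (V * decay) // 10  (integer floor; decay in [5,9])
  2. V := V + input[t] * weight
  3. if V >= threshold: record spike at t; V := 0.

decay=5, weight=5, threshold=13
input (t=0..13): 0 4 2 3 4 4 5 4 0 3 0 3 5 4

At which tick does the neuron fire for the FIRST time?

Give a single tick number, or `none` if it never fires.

Answer: 1

Derivation:
t=0: input=0 -> V=0
t=1: input=4 -> V=0 FIRE
t=2: input=2 -> V=10
t=3: input=3 -> V=0 FIRE
t=4: input=4 -> V=0 FIRE
t=5: input=4 -> V=0 FIRE
t=6: input=5 -> V=0 FIRE
t=7: input=4 -> V=0 FIRE
t=8: input=0 -> V=0
t=9: input=3 -> V=0 FIRE
t=10: input=0 -> V=0
t=11: input=3 -> V=0 FIRE
t=12: input=5 -> V=0 FIRE
t=13: input=4 -> V=0 FIRE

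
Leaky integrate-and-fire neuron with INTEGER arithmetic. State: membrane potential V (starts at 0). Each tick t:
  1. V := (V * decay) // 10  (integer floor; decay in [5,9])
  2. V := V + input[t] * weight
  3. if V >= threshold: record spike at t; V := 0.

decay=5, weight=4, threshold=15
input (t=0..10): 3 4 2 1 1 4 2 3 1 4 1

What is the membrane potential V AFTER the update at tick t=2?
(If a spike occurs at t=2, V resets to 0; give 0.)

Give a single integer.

Answer: 8

Derivation:
t=0: input=3 -> V=12
t=1: input=4 -> V=0 FIRE
t=2: input=2 -> V=8
t=3: input=1 -> V=8
t=4: input=1 -> V=8
t=5: input=4 -> V=0 FIRE
t=6: input=2 -> V=8
t=7: input=3 -> V=0 FIRE
t=8: input=1 -> V=4
t=9: input=4 -> V=0 FIRE
t=10: input=1 -> V=4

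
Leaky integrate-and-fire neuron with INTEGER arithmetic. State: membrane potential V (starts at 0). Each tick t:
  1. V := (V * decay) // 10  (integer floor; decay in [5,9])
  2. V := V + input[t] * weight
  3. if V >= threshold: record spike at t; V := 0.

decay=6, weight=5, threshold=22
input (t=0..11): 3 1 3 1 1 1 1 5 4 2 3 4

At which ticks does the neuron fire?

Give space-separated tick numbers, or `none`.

Answer: 2 7 9 11

Derivation:
t=0: input=3 -> V=15
t=1: input=1 -> V=14
t=2: input=3 -> V=0 FIRE
t=3: input=1 -> V=5
t=4: input=1 -> V=8
t=5: input=1 -> V=9
t=6: input=1 -> V=10
t=7: input=5 -> V=0 FIRE
t=8: input=4 -> V=20
t=9: input=2 -> V=0 FIRE
t=10: input=3 -> V=15
t=11: input=4 -> V=0 FIRE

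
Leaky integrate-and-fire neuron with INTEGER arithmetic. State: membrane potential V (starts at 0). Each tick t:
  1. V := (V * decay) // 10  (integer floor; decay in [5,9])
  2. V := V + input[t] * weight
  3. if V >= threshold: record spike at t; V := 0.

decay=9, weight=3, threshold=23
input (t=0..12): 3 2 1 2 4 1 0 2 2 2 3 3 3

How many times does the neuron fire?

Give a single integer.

t=0: input=3 -> V=9
t=1: input=2 -> V=14
t=2: input=1 -> V=15
t=3: input=2 -> V=19
t=4: input=4 -> V=0 FIRE
t=5: input=1 -> V=3
t=6: input=0 -> V=2
t=7: input=2 -> V=7
t=8: input=2 -> V=12
t=9: input=2 -> V=16
t=10: input=3 -> V=0 FIRE
t=11: input=3 -> V=9
t=12: input=3 -> V=17

Answer: 2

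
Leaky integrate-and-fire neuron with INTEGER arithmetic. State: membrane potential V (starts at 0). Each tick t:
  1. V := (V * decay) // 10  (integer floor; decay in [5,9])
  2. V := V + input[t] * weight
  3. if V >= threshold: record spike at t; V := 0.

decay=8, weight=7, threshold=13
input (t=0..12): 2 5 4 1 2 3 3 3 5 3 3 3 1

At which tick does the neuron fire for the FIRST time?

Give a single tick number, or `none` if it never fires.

t=0: input=2 -> V=0 FIRE
t=1: input=5 -> V=0 FIRE
t=2: input=4 -> V=0 FIRE
t=3: input=1 -> V=7
t=4: input=2 -> V=0 FIRE
t=5: input=3 -> V=0 FIRE
t=6: input=3 -> V=0 FIRE
t=7: input=3 -> V=0 FIRE
t=8: input=5 -> V=0 FIRE
t=9: input=3 -> V=0 FIRE
t=10: input=3 -> V=0 FIRE
t=11: input=3 -> V=0 FIRE
t=12: input=1 -> V=7

Answer: 0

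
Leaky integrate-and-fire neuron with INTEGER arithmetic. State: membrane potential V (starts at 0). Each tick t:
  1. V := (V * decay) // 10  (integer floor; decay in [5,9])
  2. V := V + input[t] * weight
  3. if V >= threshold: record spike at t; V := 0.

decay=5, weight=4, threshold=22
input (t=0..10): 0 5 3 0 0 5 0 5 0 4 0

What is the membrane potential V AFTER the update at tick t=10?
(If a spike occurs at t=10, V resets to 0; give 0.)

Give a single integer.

Answer: 8

Derivation:
t=0: input=0 -> V=0
t=1: input=5 -> V=20
t=2: input=3 -> V=0 FIRE
t=3: input=0 -> V=0
t=4: input=0 -> V=0
t=5: input=5 -> V=20
t=6: input=0 -> V=10
t=7: input=5 -> V=0 FIRE
t=8: input=0 -> V=0
t=9: input=4 -> V=16
t=10: input=0 -> V=8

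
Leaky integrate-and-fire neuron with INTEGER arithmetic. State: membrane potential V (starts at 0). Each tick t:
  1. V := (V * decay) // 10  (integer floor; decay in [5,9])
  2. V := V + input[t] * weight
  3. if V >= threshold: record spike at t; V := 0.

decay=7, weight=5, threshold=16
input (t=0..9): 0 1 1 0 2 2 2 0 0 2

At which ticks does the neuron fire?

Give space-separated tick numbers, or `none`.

t=0: input=0 -> V=0
t=1: input=1 -> V=5
t=2: input=1 -> V=8
t=3: input=0 -> V=5
t=4: input=2 -> V=13
t=5: input=2 -> V=0 FIRE
t=6: input=2 -> V=10
t=7: input=0 -> V=7
t=8: input=0 -> V=4
t=9: input=2 -> V=12

Answer: 5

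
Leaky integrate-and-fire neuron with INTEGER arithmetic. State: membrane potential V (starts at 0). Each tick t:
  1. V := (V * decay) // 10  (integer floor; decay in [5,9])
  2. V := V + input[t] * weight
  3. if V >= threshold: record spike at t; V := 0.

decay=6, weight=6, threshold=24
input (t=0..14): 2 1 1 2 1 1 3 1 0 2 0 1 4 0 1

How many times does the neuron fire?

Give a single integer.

Answer: 2

Derivation:
t=0: input=2 -> V=12
t=1: input=1 -> V=13
t=2: input=1 -> V=13
t=3: input=2 -> V=19
t=4: input=1 -> V=17
t=5: input=1 -> V=16
t=6: input=3 -> V=0 FIRE
t=7: input=1 -> V=6
t=8: input=0 -> V=3
t=9: input=2 -> V=13
t=10: input=0 -> V=7
t=11: input=1 -> V=10
t=12: input=4 -> V=0 FIRE
t=13: input=0 -> V=0
t=14: input=1 -> V=6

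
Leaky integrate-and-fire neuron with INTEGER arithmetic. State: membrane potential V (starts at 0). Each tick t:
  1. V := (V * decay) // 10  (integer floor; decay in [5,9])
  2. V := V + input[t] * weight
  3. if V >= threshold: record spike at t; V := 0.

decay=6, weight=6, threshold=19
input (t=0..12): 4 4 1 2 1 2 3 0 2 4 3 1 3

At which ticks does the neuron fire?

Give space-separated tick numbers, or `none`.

Answer: 0 1 5 9 12

Derivation:
t=0: input=4 -> V=0 FIRE
t=1: input=4 -> V=0 FIRE
t=2: input=1 -> V=6
t=3: input=2 -> V=15
t=4: input=1 -> V=15
t=5: input=2 -> V=0 FIRE
t=6: input=3 -> V=18
t=7: input=0 -> V=10
t=8: input=2 -> V=18
t=9: input=4 -> V=0 FIRE
t=10: input=3 -> V=18
t=11: input=1 -> V=16
t=12: input=3 -> V=0 FIRE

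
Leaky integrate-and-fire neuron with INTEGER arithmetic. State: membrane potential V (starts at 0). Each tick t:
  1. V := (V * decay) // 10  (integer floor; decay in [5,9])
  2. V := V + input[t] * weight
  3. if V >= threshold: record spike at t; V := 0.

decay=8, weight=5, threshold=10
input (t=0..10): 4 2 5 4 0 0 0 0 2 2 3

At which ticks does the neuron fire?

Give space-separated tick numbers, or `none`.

t=0: input=4 -> V=0 FIRE
t=1: input=2 -> V=0 FIRE
t=2: input=5 -> V=0 FIRE
t=3: input=4 -> V=0 FIRE
t=4: input=0 -> V=0
t=5: input=0 -> V=0
t=6: input=0 -> V=0
t=7: input=0 -> V=0
t=8: input=2 -> V=0 FIRE
t=9: input=2 -> V=0 FIRE
t=10: input=3 -> V=0 FIRE

Answer: 0 1 2 3 8 9 10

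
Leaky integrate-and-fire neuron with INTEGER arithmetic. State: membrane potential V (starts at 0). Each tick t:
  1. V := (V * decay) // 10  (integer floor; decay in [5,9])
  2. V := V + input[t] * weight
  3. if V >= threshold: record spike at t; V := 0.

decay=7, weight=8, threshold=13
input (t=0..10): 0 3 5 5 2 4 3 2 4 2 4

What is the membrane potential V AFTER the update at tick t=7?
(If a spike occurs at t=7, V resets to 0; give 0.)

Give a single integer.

Answer: 0

Derivation:
t=0: input=0 -> V=0
t=1: input=3 -> V=0 FIRE
t=2: input=5 -> V=0 FIRE
t=3: input=5 -> V=0 FIRE
t=4: input=2 -> V=0 FIRE
t=5: input=4 -> V=0 FIRE
t=6: input=3 -> V=0 FIRE
t=7: input=2 -> V=0 FIRE
t=8: input=4 -> V=0 FIRE
t=9: input=2 -> V=0 FIRE
t=10: input=4 -> V=0 FIRE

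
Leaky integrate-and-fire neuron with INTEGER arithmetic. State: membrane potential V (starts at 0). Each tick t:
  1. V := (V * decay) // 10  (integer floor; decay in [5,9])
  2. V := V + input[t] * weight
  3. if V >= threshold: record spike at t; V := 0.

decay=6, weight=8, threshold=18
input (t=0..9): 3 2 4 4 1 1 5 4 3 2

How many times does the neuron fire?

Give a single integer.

Answer: 6

Derivation:
t=0: input=3 -> V=0 FIRE
t=1: input=2 -> V=16
t=2: input=4 -> V=0 FIRE
t=3: input=4 -> V=0 FIRE
t=4: input=1 -> V=8
t=5: input=1 -> V=12
t=6: input=5 -> V=0 FIRE
t=7: input=4 -> V=0 FIRE
t=8: input=3 -> V=0 FIRE
t=9: input=2 -> V=16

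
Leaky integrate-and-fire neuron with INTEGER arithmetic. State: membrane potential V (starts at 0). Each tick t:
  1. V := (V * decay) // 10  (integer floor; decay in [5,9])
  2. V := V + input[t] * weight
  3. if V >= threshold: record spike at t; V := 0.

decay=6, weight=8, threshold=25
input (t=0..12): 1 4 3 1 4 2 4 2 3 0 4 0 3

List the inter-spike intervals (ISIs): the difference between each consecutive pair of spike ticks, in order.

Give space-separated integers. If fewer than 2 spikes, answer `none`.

t=0: input=1 -> V=8
t=1: input=4 -> V=0 FIRE
t=2: input=3 -> V=24
t=3: input=1 -> V=22
t=4: input=4 -> V=0 FIRE
t=5: input=2 -> V=16
t=6: input=4 -> V=0 FIRE
t=7: input=2 -> V=16
t=8: input=3 -> V=0 FIRE
t=9: input=0 -> V=0
t=10: input=4 -> V=0 FIRE
t=11: input=0 -> V=0
t=12: input=3 -> V=24

Answer: 3 2 2 2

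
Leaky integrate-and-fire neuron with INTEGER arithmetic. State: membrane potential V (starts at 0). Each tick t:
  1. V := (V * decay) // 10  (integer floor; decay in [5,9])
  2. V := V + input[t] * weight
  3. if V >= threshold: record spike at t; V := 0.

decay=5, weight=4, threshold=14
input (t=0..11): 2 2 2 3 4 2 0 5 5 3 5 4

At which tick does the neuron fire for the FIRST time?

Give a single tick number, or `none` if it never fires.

Answer: 2

Derivation:
t=0: input=2 -> V=8
t=1: input=2 -> V=12
t=2: input=2 -> V=0 FIRE
t=3: input=3 -> V=12
t=4: input=4 -> V=0 FIRE
t=5: input=2 -> V=8
t=6: input=0 -> V=4
t=7: input=5 -> V=0 FIRE
t=8: input=5 -> V=0 FIRE
t=9: input=3 -> V=12
t=10: input=5 -> V=0 FIRE
t=11: input=4 -> V=0 FIRE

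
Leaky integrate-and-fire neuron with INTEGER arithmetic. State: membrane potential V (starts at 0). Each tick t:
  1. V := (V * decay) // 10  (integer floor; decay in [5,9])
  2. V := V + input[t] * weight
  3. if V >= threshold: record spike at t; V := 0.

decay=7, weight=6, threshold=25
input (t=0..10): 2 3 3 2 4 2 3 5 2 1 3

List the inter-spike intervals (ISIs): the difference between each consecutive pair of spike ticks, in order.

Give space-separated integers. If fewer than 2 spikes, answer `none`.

Answer: 3 2 1 3

Derivation:
t=0: input=2 -> V=12
t=1: input=3 -> V=0 FIRE
t=2: input=3 -> V=18
t=3: input=2 -> V=24
t=4: input=4 -> V=0 FIRE
t=5: input=2 -> V=12
t=6: input=3 -> V=0 FIRE
t=7: input=5 -> V=0 FIRE
t=8: input=2 -> V=12
t=9: input=1 -> V=14
t=10: input=3 -> V=0 FIRE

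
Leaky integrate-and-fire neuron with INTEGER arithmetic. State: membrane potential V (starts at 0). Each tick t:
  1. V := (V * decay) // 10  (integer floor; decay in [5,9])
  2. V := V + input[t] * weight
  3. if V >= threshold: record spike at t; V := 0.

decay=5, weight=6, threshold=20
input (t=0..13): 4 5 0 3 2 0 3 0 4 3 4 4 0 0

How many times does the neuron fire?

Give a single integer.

Answer: 6

Derivation:
t=0: input=4 -> V=0 FIRE
t=1: input=5 -> V=0 FIRE
t=2: input=0 -> V=0
t=3: input=3 -> V=18
t=4: input=2 -> V=0 FIRE
t=5: input=0 -> V=0
t=6: input=3 -> V=18
t=7: input=0 -> V=9
t=8: input=4 -> V=0 FIRE
t=9: input=3 -> V=18
t=10: input=4 -> V=0 FIRE
t=11: input=4 -> V=0 FIRE
t=12: input=0 -> V=0
t=13: input=0 -> V=0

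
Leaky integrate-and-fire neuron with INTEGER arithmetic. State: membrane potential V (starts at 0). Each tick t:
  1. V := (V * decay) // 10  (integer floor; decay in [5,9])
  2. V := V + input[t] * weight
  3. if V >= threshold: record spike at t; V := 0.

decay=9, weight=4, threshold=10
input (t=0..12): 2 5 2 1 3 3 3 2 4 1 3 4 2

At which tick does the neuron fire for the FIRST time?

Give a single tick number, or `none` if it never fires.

t=0: input=2 -> V=8
t=1: input=5 -> V=0 FIRE
t=2: input=2 -> V=8
t=3: input=1 -> V=0 FIRE
t=4: input=3 -> V=0 FIRE
t=5: input=3 -> V=0 FIRE
t=6: input=3 -> V=0 FIRE
t=7: input=2 -> V=8
t=8: input=4 -> V=0 FIRE
t=9: input=1 -> V=4
t=10: input=3 -> V=0 FIRE
t=11: input=4 -> V=0 FIRE
t=12: input=2 -> V=8

Answer: 1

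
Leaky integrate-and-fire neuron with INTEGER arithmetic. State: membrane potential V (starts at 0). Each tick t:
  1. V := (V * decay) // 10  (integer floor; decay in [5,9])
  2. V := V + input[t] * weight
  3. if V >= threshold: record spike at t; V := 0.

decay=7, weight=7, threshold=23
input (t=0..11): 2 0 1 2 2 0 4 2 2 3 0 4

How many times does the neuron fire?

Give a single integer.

t=0: input=2 -> V=14
t=1: input=0 -> V=9
t=2: input=1 -> V=13
t=3: input=2 -> V=0 FIRE
t=4: input=2 -> V=14
t=5: input=0 -> V=9
t=6: input=4 -> V=0 FIRE
t=7: input=2 -> V=14
t=8: input=2 -> V=0 FIRE
t=9: input=3 -> V=21
t=10: input=0 -> V=14
t=11: input=4 -> V=0 FIRE

Answer: 4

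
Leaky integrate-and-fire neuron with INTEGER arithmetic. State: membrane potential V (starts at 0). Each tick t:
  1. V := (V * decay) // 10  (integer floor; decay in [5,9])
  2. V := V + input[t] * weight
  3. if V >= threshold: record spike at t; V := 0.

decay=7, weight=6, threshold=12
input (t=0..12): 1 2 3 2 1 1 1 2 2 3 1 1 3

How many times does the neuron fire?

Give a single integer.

t=0: input=1 -> V=6
t=1: input=2 -> V=0 FIRE
t=2: input=3 -> V=0 FIRE
t=3: input=2 -> V=0 FIRE
t=4: input=1 -> V=6
t=5: input=1 -> V=10
t=6: input=1 -> V=0 FIRE
t=7: input=2 -> V=0 FIRE
t=8: input=2 -> V=0 FIRE
t=9: input=3 -> V=0 FIRE
t=10: input=1 -> V=6
t=11: input=1 -> V=10
t=12: input=3 -> V=0 FIRE

Answer: 8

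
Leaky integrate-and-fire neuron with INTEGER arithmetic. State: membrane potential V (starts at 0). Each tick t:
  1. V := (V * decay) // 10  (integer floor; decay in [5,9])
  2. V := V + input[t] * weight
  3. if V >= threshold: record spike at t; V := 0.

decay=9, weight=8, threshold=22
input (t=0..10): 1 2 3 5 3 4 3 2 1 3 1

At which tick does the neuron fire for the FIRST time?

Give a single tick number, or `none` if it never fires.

Answer: 1

Derivation:
t=0: input=1 -> V=8
t=1: input=2 -> V=0 FIRE
t=2: input=3 -> V=0 FIRE
t=3: input=5 -> V=0 FIRE
t=4: input=3 -> V=0 FIRE
t=5: input=4 -> V=0 FIRE
t=6: input=3 -> V=0 FIRE
t=7: input=2 -> V=16
t=8: input=1 -> V=0 FIRE
t=9: input=3 -> V=0 FIRE
t=10: input=1 -> V=8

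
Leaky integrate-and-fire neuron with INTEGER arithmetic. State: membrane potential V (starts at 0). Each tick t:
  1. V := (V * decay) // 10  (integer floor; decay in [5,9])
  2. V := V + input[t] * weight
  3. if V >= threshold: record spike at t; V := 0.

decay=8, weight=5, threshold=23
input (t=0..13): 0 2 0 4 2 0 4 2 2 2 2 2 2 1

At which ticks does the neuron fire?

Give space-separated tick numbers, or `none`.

t=0: input=0 -> V=0
t=1: input=2 -> V=10
t=2: input=0 -> V=8
t=3: input=4 -> V=0 FIRE
t=4: input=2 -> V=10
t=5: input=0 -> V=8
t=6: input=4 -> V=0 FIRE
t=7: input=2 -> V=10
t=8: input=2 -> V=18
t=9: input=2 -> V=0 FIRE
t=10: input=2 -> V=10
t=11: input=2 -> V=18
t=12: input=2 -> V=0 FIRE
t=13: input=1 -> V=5

Answer: 3 6 9 12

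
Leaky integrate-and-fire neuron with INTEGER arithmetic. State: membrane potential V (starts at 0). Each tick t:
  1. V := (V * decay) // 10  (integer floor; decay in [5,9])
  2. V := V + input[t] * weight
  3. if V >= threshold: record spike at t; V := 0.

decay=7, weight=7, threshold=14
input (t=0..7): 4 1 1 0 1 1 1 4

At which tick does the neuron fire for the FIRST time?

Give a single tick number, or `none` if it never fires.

t=0: input=4 -> V=0 FIRE
t=1: input=1 -> V=7
t=2: input=1 -> V=11
t=3: input=0 -> V=7
t=4: input=1 -> V=11
t=5: input=1 -> V=0 FIRE
t=6: input=1 -> V=7
t=7: input=4 -> V=0 FIRE

Answer: 0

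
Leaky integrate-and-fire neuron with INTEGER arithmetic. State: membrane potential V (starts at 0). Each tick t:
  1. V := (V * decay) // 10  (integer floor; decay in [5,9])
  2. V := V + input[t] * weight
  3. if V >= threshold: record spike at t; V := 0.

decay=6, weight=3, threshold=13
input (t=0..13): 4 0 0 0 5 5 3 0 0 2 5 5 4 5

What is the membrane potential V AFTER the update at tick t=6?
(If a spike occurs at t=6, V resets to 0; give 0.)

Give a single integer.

Answer: 9

Derivation:
t=0: input=4 -> V=12
t=1: input=0 -> V=7
t=2: input=0 -> V=4
t=3: input=0 -> V=2
t=4: input=5 -> V=0 FIRE
t=5: input=5 -> V=0 FIRE
t=6: input=3 -> V=9
t=7: input=0 -> V=5
t=8: input=0 -> V=3
t=9: input=2 -> V=7
t=10: input=5 -> V=0 FIRE
t=11: input=5 -> V=0 FIRE
t=12: input=4 -> V=12
t=13: input=5 -> V=0 FIRE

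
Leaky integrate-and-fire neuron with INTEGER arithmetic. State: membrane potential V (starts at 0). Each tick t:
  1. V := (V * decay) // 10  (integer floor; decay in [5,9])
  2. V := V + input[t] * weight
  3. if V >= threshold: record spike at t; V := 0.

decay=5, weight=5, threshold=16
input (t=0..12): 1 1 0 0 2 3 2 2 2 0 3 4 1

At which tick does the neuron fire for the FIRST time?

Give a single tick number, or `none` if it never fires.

t=0: input=1 -> V=5
t=1: input=1 -> V=7
t=2: input=0 -> V=3
t=3: input=0 -> V=1
t=4: input=2 -> V=10
t=5: input=3 -> V=0 FIRE
t=6: input=2 -> V=10
t=7: input=2 -> V=15
t=8: input=2 -> V=0 FIRE
t=9: input=0 -> V=0
t=10: input=3 -> V=15
t=11: input=4 -> V=0 FIRE
t=12: input=1 -> V=5

Answer: 5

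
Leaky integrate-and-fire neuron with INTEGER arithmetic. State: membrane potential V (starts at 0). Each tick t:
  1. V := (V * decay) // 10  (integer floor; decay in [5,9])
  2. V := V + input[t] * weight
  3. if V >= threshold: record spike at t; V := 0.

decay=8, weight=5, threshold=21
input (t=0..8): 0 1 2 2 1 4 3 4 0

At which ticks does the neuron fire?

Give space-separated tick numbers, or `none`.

t=0: input=0 -> V=0
t=1: input=1 -> V=5
t=2: input=2 -> V=14
t=3: input=2 -> V=0 FIRE
t=4: input=1 -> V=5
t=5: input=4 -> V=0 FIRE
t=6: input=3 -> V=15
t=7: input=4 -> V=0 FIRE
t=8: input=0 -> V=0

Answer: 3 5 7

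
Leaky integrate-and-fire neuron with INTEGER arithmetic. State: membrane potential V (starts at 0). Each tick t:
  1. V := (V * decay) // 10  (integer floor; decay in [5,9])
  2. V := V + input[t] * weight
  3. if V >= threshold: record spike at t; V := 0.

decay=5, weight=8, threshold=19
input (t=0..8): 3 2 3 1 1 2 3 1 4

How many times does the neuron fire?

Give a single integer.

t=0: input=3 -> V=0 FIRE
t=1: input=2 -> V=16
t=2: input=3 -> V=0 FIRE
t=3: input=1 -> V=8
t=4: input=1 -> V=12
t=5: input=2 -> V=0 FIRE
t=6: input=3 -> V=0 FIRE
t=7: input=1 -> V=8
t=8: input=4 -> V=0 FIRE

Answer: 5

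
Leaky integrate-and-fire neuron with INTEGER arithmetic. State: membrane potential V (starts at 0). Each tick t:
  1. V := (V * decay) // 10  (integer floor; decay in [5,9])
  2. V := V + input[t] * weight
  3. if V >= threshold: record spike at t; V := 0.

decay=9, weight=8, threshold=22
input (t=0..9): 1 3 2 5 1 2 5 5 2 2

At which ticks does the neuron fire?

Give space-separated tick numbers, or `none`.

Answer: 1 3 5 6 7 9

Derivation:
t=0: input=1 -> V=8
t=1: input=3 -> V=0 FIRE
t=2: input=2 -> V=16
t=3: input=5 -> V=0 FIRE
t=4: input=1 -> V=8
t=5: input=2 -> V=0 FIRE
t=6: input=5 -> V=0 FIRE
t=7: input=5 -> V=0 FIRE
t=8: input=2 -> V=16
t=9: input=2 -> V=0 FIRE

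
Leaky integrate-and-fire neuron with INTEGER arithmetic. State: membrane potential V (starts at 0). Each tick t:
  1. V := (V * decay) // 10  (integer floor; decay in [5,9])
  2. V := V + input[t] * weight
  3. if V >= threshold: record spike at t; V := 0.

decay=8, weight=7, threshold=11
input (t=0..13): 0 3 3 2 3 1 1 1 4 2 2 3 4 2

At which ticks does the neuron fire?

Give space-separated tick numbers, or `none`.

t=0: input=0 -> V=0
t=1: input=3 -> V=0 FIRE
t=2: input=3 -> V=0 FIRE
t=3: input=2 -> V=0 FIRE
t=4: input=3 -> V=0 FIRE
t=5: input=1 -> V=7
t=6: input=1 -> V=0 FIRE
t=7: input=1 -> V=7
t=8: input=4 -> V=0 FIRE
t=9: input=2 -> V=0 FIRE
t=10: input=2 -> V=0 FIRE
t=11: input=3 -> V=0 FIRE
t=12: input=4 -> V=0 FIRE
t=13: input=2 -> V=0 FIRE

Answer: 1 2 3 4 6 8 9 10 11 12 13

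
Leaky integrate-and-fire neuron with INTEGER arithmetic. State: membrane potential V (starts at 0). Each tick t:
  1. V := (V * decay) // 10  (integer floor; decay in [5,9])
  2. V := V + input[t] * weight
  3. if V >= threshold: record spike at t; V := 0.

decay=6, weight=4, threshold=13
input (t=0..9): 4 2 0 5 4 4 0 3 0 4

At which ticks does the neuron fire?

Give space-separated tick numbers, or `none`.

Answer: 0 3 4 5 9

Derivation:
t=0: input=4 -> V=0 FIRE
t=1: input=2 -> V=8
t=2: input=0 -> V=4
t=3: input=5 -> V=0 FIRE
t=4: input=4 -> V=0 FIRE
t=5: input=4 -> V=0 FIRE
t=6: input=0 -> V=0
t=7: input=3 -> V=12
t=8: input=0 -> V=7
t=9: input=4 -> V=0 FIRE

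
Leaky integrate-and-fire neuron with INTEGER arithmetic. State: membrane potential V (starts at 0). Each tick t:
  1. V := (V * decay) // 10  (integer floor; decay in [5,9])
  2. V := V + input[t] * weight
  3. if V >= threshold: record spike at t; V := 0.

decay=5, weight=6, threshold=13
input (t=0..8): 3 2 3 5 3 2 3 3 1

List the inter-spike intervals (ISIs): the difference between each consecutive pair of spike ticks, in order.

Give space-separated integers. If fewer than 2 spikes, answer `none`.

Answer: 2 1 1 2 1

Derivation:
t=0: input=3 -> V=0 FIRE
t=1: input=2 -> V=12
t=2: input=3 -> V=0 FIRE
t=3: input=5 -> V=0 FIRE
t=4: input=3 -> V=0 FIRE
t=5: input=2 -> V=12
t=6: input=3 -> V=0 FIRE
t=7: input=3 -> V=0 FIRE
t=8: input=1 -> V=6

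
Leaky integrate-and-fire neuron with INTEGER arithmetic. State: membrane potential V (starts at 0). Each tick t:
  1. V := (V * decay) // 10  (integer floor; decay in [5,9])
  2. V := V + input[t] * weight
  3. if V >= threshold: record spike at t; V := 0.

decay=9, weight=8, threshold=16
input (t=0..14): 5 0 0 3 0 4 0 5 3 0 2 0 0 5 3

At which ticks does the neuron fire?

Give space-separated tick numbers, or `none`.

t=0: input=5 -> V=0 FIRE
t=1: input=0 -> V=0
t=2: input=0 -> V=0
t=3: input=3 -> V=0 FIRE
t=4: input=0 -> V=0
t=5: input=4 -> V=0 FIRE
t=6: input=0 -> V=0
t=7: input=5 -> V=0 FIRE
t=8: input=3 -> V=0 FIRE
t=9: input=0 -> V=0
t=10: input=2 -> V=0 FIRE
t=11: input=0 -> V=0
t=12: input=0 -> V=0
t=13: input=5 -> V=0 FIRE
t=14: input=3 -> V=0 FIRE

Answer: 0 3 5 7 8 10 13 14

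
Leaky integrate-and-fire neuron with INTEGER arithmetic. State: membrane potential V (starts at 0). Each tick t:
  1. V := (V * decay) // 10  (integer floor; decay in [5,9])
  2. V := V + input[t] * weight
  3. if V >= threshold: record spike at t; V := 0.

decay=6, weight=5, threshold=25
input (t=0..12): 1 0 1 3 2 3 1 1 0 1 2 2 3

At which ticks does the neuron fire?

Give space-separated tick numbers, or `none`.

Answer: 5 12

Derivation:
t=0: input=1 -> V=5
t=1: input=0 -> V=3
t=2: input=1 -> V=6
t=3: input=3 -> V=18
t=4: input=2 -> V=20
t=5: input=3 -> V=0 FIRE
t=6: input=1 -> V=5
t=7: input=1 -> V=8
t=8: input=0 -> V=4
t=9: input=1 -> V=7
t=10: input=2 -> V=14
t=11: input=2 -> V=18
t=12: input=3 -> V=0 FIRE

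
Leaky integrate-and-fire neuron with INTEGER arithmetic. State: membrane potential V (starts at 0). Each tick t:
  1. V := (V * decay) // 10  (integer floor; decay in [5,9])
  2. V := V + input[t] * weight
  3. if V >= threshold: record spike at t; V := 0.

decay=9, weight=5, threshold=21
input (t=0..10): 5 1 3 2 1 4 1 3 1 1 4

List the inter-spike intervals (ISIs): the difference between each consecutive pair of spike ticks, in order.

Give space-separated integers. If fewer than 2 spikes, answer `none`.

t=0: input=5 -> V=0 FIRE
t=1: input=1 -> V=5
t=2: input=3 -> V=19
t=3: input=2 -> V=0 FIRE
t=4: input=1 -> V=5
t=5: input=4 -> V=0 FIRE
t=6: input=1 -> V=5
t=7: input=3 -> V=19
t=8: input=1 -> V=0 FIRE
t=9: input=1 -> V=5
t=10: input=4 -> V=0 FIRE

Answer: 3 2 3 2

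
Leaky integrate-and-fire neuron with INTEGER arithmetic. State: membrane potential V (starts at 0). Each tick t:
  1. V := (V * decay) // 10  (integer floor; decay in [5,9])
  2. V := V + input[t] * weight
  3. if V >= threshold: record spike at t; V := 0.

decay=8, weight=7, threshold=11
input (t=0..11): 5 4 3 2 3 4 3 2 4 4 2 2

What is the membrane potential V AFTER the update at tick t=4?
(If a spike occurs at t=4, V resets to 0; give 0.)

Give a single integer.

Answer: 0

Derivation:
t=0: input=5 -> V=0 FIRE
t=1: input=4 -> V=0 FIRE
t=2: input=3 -> V=0 FIRE
t=3: input=2 -> V=0 FIRE
t=4: input=3 -> V=0 FIRE
t=5: input=4 -> V=0 FIRE
t=6: input=3 -> V=0 FIRE
t=7: input=2 -> V=0 FIRE
t=8: input=4 -> V=0 FIRE
t=9: input=4 -> V=0 FIRE
t=10: input=2 -> V=0 FIRE
t=11: input=2 -> V=0 FIRE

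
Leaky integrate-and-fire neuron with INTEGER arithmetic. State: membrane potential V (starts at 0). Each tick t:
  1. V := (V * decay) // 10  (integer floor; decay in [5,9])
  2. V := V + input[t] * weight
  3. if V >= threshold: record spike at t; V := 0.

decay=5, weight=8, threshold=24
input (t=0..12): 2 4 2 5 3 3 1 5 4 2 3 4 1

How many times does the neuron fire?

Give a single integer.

Answer: 8

Derivation:
t=0: input=2 -> V=16
t=1: input=4 -> V=0 FIRE
t=2: input=2 -> V=16
t=3: input=5 -> V=0 FIRE
t=4: input=3 -> V=0 FIRE
t=5: input=3 -> V=0 FIRE
t=6: input=1 -> V=8
t=7: input=5 -> V=0 FIRE
t=8: input=4 -> V=0 FIRE
t=9: input=2 -> V=16
t=10: input=3 -> V=0 FIRE
t=11: input=4 -> V=0 FIRE
t=12: input=1 -> V=8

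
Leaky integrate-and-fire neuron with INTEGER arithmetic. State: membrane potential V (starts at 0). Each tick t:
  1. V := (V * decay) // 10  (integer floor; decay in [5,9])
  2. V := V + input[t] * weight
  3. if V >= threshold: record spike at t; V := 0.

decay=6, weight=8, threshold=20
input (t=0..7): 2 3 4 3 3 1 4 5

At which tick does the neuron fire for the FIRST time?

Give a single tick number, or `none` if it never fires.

Answer: 1

Derivation:
t=0: input=2 -> V=16
t=1: input=3 -> V=0 FIRE
t=2: input=4 -> V=0 FIRE
t=3: input=3 -> V=0 FIRE
t=4: input=3 -> V=0 FIRE
t=5: input=1 -> V=8
t=6: input=4 -> V=0 FIRE
t=7: input=5 -> V=0 FIRE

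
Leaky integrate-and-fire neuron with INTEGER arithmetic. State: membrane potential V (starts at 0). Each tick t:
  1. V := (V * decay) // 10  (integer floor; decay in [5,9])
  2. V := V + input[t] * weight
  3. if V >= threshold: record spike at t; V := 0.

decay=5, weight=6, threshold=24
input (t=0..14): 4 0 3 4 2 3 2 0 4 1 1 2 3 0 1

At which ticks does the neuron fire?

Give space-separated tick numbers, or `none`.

t=0: input=4 -> V=0 FIRE
t=1: input=0 -> V=0
t=2: input=3 -> V=18
t=3: input=4 -> V=0 FIRE
t=4: input=2 -> V=12
t=5: input=3 -> V=0 FIRE
t=6: input=2 -> V=12
t=7: input=0 -> V=6
t=8: input=4 -> V=0 FIRE
t=9: input=1 -> V=6
t=10: input=1 -> V=9
t=11: input=2 -> V=16
t=12: input=3 -> V=0 FIRE
t=13: input=0 -> V=0
t=14: input=1 -> V=6

Answer: 0 3 5 8 12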